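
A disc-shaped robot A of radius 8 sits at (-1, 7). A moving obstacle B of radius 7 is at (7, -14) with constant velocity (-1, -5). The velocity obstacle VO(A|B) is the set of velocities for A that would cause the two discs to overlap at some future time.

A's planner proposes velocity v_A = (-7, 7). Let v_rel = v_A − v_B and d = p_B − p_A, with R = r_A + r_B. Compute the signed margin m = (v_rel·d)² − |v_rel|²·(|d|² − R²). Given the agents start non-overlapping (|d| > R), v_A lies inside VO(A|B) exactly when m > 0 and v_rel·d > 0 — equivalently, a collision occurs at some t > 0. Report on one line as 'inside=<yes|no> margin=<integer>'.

d = (8, -21),  |d|² = 505;  R = 8+7 = 15,  c = 505−15² = 280
v_rel = (-6, 12),  |v_rel|² = 180;  v_rel·d = (-6)·(8) + (12)·(-21) = -300
180·t² + 600·t + 280 = 0  ⇒  m = (-300)² − 180·280 = 39600
m = 39600 > 0,  v_rel·d = -300 < 0  ⇒  outside

inside=no margin=39600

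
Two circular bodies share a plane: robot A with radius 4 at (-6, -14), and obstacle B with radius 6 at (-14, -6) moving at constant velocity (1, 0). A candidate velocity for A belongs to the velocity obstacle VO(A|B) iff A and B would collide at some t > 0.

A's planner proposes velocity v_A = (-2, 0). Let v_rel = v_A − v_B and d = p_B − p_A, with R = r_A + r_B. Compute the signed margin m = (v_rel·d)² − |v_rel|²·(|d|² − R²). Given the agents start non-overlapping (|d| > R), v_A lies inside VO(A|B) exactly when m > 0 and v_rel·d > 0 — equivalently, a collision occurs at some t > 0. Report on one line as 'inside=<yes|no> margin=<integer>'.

d = (-8, 8),  |d|² = 128;  R = 4+6 = 10,  c = 128−10² = 28
v_rel = (-3, 0),  |v_rel|² = 9;  v_rel·d = (-3)·(-8) + (0)·(8) = 24
9·t² − 48·t + 28 = 0  ⇒  m = 24² − 9·28 = 324
m = 324 > 0,  v_rel·d = 24 > 0  ⇒  inside

inside=yes margin=324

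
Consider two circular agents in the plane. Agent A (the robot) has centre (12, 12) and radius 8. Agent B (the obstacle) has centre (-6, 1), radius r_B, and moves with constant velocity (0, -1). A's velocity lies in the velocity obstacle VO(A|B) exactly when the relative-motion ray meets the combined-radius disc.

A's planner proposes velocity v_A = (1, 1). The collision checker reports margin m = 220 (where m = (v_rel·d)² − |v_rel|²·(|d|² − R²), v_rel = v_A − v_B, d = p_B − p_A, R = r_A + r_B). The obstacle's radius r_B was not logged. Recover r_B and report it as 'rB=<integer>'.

m = 220
d = (-18, -11);  v_rel = (1, 2),  |v_rel|² = 5
v_rel×d = (1)·(-11) − (2)·(-18) = 25
since m = R²·5 − 25²:  R² = (625 + 220) / 5 = 169
R = √169 = 13  ⇒  r_B = 13 − 8 = 5

rB=5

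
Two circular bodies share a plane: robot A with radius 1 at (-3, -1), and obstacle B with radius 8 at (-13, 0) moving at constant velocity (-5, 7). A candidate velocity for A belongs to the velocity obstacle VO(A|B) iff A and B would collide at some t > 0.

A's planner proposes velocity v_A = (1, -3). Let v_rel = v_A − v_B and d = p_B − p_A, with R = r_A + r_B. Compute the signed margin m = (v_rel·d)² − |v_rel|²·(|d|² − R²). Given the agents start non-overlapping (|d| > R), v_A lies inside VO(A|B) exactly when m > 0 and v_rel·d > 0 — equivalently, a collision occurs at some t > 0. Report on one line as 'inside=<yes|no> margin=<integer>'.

d = (-10, 1),  |d|² = 101;  R = 1+8 = 9,  c = 101−9² = 20
v_rel = (6, -10),  |v_rel|² = 136;  v_rel·d = (6)·(-10) + (-10)·(1) = -70
136·t² + 140·t + 20 = 0  ⇒  m = (-70)² − 136·20 = 2180
m = 2180 > 0,  v_rel·d = -70 < 0  ⇒  outside

inside=no margin=2180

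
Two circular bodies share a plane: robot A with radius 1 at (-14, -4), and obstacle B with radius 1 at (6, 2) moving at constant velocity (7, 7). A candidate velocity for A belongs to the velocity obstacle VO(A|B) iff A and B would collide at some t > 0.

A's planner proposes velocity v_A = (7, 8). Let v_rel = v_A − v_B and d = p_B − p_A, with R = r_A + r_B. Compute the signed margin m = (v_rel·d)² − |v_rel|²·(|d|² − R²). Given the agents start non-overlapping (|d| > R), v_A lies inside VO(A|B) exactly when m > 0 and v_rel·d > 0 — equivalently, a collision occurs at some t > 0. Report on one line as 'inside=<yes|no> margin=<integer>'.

d = (20, 6),  |d|² = 436;  R = 1+1 = 2,  c = 436−2² = 432
v_rel = (0, 1),  |v_rel|² = 1;  v_rel·d = (0)·(20) + (1)·(6) = 6
1·t² − 12·t + 432 = 0  ⇒  m = 6² − 1·432 = -396
m = -396 < 0,  v_rel·d = 6 > 0  ⇒  outside

inside=no margin=-396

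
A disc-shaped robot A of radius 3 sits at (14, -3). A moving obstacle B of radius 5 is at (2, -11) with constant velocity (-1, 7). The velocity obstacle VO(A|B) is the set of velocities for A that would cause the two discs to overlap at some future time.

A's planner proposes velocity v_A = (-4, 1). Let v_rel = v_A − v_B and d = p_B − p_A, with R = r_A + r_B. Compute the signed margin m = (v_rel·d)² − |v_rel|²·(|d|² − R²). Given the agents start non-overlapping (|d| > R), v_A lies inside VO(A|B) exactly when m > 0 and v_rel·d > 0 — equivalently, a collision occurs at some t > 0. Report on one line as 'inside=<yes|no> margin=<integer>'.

d = (-12, -8),  |d|² = 208;  R = 3+5 = 8,  c = 208−8² = 144
v_rel = (-3, -6),  |v_rel|² = 45;  v_rel·d = (-3)·(-12) + (-6)·(-8) = 84
45·t² − 168·t + 144 = 0  ⇒  m = 84² − 45·144 = 576
m = 576 > 0,  v_rel·d = 84 > 0  ⇒  inside

inside=yes margin=576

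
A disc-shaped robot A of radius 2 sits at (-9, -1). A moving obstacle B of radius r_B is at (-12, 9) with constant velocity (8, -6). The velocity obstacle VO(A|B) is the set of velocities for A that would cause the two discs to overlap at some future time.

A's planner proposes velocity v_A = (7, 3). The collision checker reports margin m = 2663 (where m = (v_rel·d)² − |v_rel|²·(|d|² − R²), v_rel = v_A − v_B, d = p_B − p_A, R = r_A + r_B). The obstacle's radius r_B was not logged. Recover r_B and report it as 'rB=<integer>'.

m = 2663
d = (-3, 10);  v_rel = (-1, 9),  |v_rel|² = 82
v_rel×d = (-1)·(10) − (9)·(-3) = 17
since m = R²·82 − 17²:  R² = (289 + 2663) / 82 = 36
R = √36 = 6  ⇒  r_B = 6 − 2 = 4

rB=4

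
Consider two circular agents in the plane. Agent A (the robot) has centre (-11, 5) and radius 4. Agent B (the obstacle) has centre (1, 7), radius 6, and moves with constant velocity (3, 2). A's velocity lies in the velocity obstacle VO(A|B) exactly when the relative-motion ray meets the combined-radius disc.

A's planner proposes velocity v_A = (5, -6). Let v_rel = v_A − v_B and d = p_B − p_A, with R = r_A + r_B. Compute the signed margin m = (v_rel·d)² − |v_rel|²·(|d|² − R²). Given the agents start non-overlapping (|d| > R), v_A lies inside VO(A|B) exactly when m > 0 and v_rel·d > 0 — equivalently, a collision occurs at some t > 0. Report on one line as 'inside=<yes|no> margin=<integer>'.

d = (12, 2),  |d|² = 148;  R = 4+6 = 10,  c = 148−10² = 48
v_rel = (2, -8),  |v_rel|² = 68;  v_rel·d = (2)·(12) + (-8)·(2) = 8
68·t² − 16·t + 48 = 0  ⇒  m = 8² − 68·48 = -3200
m = -3200 < 0,  v_rel·d = 8 > 0  ⇒  outside

inside=no margin=-3200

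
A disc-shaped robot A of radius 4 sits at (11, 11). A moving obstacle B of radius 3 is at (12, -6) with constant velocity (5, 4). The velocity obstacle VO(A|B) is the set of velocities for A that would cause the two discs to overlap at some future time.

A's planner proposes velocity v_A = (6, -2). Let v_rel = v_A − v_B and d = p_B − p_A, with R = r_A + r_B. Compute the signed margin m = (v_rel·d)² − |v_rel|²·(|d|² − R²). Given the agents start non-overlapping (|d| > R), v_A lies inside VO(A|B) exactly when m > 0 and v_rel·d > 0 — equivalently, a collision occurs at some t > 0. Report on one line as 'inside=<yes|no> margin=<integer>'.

d = (1, -17),  |d|² = 290;  R = 4+3 = 7,  c = 290−7² = 241
v_rel = (1, -6),  |v_rel|² = 37;  v_rel·d = (1)·(1) + (-6)·(-17) = 103
37·t² − 206·t + 241 = 0  ⇒  m = 103² − 37·241 = 1692
m = 1692 > 0,  v_rel·d = 103 > 0  ⇒  inside

inside=yes margin=1692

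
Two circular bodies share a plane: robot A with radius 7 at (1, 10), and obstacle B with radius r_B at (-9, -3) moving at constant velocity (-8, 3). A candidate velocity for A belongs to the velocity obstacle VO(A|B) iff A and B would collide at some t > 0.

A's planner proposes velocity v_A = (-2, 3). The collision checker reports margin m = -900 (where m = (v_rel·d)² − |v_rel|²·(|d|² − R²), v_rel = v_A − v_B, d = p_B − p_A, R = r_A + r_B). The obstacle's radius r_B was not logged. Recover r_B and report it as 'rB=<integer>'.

m = -900
d = (-10, -13);  v_rel = (6, 0),  |v_rel|² = 36
v_rel×d = (6)·(-13) − (0)·(-10) = -78
since m = R²·36 − (-78)²:  R² = (6084 + -900) / 36 = 144
R = √144 = 12  ⇒  r_B = 12 − 7 = 5

rB=5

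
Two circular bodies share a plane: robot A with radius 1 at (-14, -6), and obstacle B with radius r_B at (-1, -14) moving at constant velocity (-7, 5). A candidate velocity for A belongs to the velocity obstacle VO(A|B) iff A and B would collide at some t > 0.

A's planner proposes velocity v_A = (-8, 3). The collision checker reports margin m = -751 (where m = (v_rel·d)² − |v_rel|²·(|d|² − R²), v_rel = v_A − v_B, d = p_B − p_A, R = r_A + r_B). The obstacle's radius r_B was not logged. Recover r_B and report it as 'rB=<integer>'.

m = -751
d = (13, -8);  v_rel = (-1, -2),  |v_rel|² = 5
v_rel×d = (-1)·(-8) − (-2)·(13) = 34
since m = R²·5 − 34²:  R² = (1156 + -751) / 5 = 81
R = √81 = 9  ⇒  r_B = 9 − 1 = 8

rB=8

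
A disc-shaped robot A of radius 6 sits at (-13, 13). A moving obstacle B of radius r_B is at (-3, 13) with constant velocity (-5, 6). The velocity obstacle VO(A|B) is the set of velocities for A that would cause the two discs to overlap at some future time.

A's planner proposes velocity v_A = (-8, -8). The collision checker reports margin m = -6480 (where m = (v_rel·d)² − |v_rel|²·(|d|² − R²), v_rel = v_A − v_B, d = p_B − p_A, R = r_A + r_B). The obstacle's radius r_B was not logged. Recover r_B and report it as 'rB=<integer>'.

m = -6480
d = (10, 0);  v_rel = (-3, -14),  |v_rel|² = 205
v_rel×d = (-3)·(0) − (-14)·(10) = 140
since m = R²·205 − 140²:  R² = (19600 + -6480) / 205 = 64
R = √64 = 8  ⇒  r_B = 8 − 6 = 2

rB=2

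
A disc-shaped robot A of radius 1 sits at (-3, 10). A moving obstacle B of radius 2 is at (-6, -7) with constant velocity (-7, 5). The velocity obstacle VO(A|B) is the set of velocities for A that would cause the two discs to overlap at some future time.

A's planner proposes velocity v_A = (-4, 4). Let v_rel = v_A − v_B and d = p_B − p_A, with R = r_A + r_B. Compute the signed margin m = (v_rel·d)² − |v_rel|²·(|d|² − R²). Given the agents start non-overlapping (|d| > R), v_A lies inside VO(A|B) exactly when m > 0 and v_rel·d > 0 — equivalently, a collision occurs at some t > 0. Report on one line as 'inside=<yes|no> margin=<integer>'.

d = (-3, -17),  |d|² = 298;  R = 1+2 = 3,  c = 298−3² = 289
v_rel = (3, -1),  |v_rel|² = 10;  v_rel·d = (3)·(-3) + (-1)·(-17) = 8
10·t² − 16·t + 289 = 0  ⇒  m = 8² − 10·289 = -2826
m = -2826 < 0,  v_rel·d = 8 > 0  ⇒  outside

inside=no margin=-2826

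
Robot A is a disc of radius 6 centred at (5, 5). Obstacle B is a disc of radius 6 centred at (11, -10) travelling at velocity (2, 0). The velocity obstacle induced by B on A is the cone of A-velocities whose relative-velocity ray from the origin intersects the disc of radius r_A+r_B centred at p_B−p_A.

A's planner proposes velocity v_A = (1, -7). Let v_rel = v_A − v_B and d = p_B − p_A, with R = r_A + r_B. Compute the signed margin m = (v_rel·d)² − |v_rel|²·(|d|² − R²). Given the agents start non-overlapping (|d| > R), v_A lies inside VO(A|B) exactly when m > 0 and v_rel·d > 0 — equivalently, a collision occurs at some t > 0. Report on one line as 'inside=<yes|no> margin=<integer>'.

d = (6, -15),  |d|² = 261;  R = 6+6 = 12,  c = 261−12² = 117
v_rel = (-1, -7),  |v_rel|² = 50;  v_rel·d = (-1)·(6) + (-7)·(-15) = 99
50·t² − 198·t + 117 = 0  ⇒  m = 99² − 50·117 = 3951
m = 3951 > 0,  v_rel·d = 99 > 0  ⇒  inside

inside=yes margin=3951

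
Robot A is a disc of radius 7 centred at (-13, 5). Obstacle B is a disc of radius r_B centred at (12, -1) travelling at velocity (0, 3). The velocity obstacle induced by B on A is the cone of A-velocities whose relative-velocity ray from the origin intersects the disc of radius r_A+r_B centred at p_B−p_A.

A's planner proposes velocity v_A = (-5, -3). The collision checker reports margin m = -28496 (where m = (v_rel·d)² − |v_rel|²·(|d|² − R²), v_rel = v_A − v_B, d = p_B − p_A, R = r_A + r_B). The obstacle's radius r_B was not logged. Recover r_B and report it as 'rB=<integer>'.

m = -28496
d = (25, -6);  v_rel = (-5, -6),  |v_rel|² = 61
v_rel×d = (-5)·(-6) − (-6)·(25) = 180
since m = R²·61 − 180²:  R² = (32400 + -28496) / 61 = 64
R = √64 = 8  ⇒  r_B = 8 − 7 = 1

rB=1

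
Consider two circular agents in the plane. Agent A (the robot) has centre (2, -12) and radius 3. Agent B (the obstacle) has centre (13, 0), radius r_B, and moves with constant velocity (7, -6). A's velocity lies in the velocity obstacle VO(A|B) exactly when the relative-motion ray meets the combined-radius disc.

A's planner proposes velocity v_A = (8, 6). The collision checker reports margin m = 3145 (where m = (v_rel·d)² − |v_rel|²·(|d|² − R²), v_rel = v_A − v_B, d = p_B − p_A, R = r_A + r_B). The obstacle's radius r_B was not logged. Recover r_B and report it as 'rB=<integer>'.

m = 3145
d = (11, 12);  v_rel = (1, 12),  |v_rel|² = 145
v_rel×d = (1)·(12) − (12)·(11) = -120
since m = R²·145 − (-120)²:  R² = (14400 + 3145) / 145 = 121
R = √121 = 11  ⇒  r_B = 11 − 3 = 8

rB=8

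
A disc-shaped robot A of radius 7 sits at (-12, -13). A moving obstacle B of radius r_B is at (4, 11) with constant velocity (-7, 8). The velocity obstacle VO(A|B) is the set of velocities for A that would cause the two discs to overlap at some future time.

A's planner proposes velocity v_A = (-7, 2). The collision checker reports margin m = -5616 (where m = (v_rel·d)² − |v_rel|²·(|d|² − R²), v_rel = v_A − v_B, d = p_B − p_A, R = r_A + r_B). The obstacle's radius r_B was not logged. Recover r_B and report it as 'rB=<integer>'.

m = -5616
d = (16, 24);  v_rel = (0, -6),  |v_rel|² = 36
v_rel×d = (0)·(24) − (-6)·(16) = 96
since m = R²·36 − 96²:  R² = (9216 + -5616) / 36 = 100
R = √100 = 10  ⇒  r_B = 10 − 7 = 3

rB=3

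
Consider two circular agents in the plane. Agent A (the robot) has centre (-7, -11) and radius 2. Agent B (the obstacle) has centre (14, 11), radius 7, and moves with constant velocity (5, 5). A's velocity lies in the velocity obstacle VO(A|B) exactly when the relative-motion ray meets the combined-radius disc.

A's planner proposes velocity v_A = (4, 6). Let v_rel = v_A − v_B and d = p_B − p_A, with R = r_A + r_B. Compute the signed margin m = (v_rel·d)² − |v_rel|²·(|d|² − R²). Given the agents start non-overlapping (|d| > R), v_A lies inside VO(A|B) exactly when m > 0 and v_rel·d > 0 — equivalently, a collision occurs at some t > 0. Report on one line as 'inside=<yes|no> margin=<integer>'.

d = (21, 22),  |d|² = 925;  R = 2+7 = 9,  c = 925−9² = 844
v_rel = (-1, 1),  |v_rel|² = 2;  v_rel·d = (-1)·(21) + (1)·(22) = 1
2·t² − 2·t + 844 = 0  ⇒  m = 1² − 2·844 = -1687
m = -1687 < 0,  v_rel·d = 1 > 0  ⇒  outside

inside=no margin=-1687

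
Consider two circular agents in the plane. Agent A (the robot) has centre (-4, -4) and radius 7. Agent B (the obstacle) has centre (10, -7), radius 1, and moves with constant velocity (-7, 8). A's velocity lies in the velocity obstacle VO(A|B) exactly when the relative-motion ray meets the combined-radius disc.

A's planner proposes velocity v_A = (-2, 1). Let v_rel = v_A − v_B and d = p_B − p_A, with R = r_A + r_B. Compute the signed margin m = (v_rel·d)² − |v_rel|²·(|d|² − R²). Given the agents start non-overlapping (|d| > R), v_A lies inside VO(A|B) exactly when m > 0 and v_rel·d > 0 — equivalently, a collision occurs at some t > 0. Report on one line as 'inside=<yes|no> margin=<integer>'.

d = (14, -3),  |d|² = 205;  R = 7+1 = 8,  c = 205−8² = 141
v_rel = (5, -7),  |v_rel|² = 74;  v_rel·d = (5)·(14) + (-7)·(-3) = 91
74·t² − 182·t + 141 = 0  ⇒  m = 91² − 74·141 = -2153
m = -2153 < 0,  v_rel·d = 91 > 0  ⇒  outside

inside=no margin=-2153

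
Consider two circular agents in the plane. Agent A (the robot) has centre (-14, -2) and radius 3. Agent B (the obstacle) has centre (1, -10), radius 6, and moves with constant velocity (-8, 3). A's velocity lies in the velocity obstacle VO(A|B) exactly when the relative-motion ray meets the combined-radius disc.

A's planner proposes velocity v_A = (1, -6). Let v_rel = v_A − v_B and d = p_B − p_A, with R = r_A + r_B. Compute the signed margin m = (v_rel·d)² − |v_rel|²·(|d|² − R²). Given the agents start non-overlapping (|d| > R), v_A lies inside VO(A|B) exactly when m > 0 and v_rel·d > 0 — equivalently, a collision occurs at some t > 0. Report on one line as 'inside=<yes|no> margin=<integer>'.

d = (15, -8),  |d|² = 289;  R = 3+6 = 9,  c = 289−9² = 208
v_rel = (9, -9),  |v_rel|² = 162;  v_rel·d = (9)·(15) + (-9)·(-8) = 207
162·t² − 414·t + 208 = 0  ⇒  m = 207² − 162·208 = 9153
m = 9153 > 0,  v_rel·d = 207 > 0  ⇒  inside

inside=yes margin=9153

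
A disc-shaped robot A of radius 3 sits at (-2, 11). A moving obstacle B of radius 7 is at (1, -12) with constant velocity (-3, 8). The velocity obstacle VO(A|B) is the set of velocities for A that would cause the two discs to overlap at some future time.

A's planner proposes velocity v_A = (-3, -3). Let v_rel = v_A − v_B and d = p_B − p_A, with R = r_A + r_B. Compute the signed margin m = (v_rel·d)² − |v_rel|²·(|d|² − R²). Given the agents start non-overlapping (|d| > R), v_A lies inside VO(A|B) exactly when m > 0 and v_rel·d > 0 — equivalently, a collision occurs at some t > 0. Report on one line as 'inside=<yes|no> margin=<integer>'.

d = (3, -23),  |d|² = 538;  R = 3+7 = 10,  c = 538−10² = 438
v_rel = (0, -11),  |v_rel|² = 121;  v_rel·d = (0)·(3) + (-11)·(-23) = 253
121·t² − 506·t + 438 = 0  ⇒  m = 253² − 121·438 = 11011
m = 11011 > 0,  v_rel·d = 253 > 0  ⇒  inside

inside=yes margin=11011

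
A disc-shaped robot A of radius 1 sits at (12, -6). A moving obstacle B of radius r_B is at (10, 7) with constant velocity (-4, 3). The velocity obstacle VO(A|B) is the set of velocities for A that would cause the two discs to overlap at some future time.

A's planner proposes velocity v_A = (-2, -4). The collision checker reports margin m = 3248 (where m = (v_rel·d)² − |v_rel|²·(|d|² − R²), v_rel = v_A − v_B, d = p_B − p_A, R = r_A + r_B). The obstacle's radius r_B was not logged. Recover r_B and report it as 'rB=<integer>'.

m = 3248
d = (-2, 13);  v_rel = (2, -7),  |v_rel|² = 53
v_rel×d = (2)·(13) − (-7)·(-2) = 12
since m = R²·53 − 12²:  R² = (144 + 3248) / 53 = 64
R = √64 = 8  ⇒  r_B = 8 − 1 = 7

rB=7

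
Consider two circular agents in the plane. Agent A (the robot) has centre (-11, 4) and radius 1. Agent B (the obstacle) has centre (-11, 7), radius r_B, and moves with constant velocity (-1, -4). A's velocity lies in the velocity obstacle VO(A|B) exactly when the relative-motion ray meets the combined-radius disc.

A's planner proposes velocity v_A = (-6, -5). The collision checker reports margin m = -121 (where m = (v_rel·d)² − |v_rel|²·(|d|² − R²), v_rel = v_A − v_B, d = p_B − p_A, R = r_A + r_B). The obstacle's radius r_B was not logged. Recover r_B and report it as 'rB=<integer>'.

m = -121
d = (0, 3);  v_rel = (-5, -1),  |v_rel|² = 26
v_rel×d = (-5)·(3) − (-1)·(0) = -15
since m = R²·26 − (-15)²:  R² = (225 + -121) / 26 = 4
R = √4 = 2  ⇒  r_B = 2 − 1 = 1

rB=1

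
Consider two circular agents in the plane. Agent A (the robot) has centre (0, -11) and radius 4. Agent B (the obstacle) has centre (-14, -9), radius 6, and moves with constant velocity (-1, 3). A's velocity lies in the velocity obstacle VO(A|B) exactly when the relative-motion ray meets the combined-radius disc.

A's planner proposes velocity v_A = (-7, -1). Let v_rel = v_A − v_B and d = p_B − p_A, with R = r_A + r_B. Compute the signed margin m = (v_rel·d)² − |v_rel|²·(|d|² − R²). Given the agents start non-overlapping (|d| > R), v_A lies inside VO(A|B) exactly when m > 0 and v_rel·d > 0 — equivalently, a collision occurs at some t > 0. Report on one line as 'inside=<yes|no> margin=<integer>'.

d = (-14, 2),  |d|² = 200;  R = 4+6 = 10,  c = 200−10² = 100
v_rel = (-6, -4),  |v_rel|² = 52;  v_rel·d = (-6)·(-14) + (-4)·(2) = 76
52·t² − 152·t + 100 = 0  ⇒  m = 76² − 52·100 = 576
m = 576 > 0,  v_rel·d = 76 > 0  ⇒  inside

inside=yes margin=576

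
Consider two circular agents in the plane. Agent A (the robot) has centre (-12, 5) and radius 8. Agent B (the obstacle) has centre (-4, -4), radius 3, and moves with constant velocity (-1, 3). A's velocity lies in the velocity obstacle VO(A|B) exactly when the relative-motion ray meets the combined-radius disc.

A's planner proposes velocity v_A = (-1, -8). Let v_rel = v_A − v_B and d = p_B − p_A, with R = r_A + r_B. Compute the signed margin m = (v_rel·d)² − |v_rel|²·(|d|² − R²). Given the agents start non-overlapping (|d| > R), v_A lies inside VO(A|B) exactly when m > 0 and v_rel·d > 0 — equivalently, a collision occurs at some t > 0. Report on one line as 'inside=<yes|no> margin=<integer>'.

d = (8, -9),  |d|² = 145;  R = 8+3 = 11,  c = 145−11² = 24
v_rel = (0, -11),  |v_rel|² = 121;  v_rel·d = (0)·(8) + (-11)·(-9) = 99
121·t² − 198·t + 24 = 0  ⇒  m = 99² − 121·24 = 6897
m = 6897 > 0,  v_rel·d = 99 > 0  ⇒  inside

inside=yes margin=6897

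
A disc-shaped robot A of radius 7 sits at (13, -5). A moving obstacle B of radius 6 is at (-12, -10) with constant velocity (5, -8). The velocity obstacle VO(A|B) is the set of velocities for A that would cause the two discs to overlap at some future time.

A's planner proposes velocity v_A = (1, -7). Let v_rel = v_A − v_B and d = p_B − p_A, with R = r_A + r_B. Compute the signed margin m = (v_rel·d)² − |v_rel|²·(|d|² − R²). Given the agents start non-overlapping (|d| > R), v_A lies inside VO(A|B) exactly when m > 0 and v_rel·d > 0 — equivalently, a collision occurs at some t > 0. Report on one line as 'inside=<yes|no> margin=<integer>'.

d = (-25, -5),  |d|² = 650;  R = 7+6 = 13,  c = 650−13² = 481
v_rel = (-4, 1),  |v_rel|² = 17;  v_rel·d = (-4)·(-25) + (1)·(-5) = 95
17·t² − 190·t + 481 = 0  ⇒  m = 95² − 17·481 = 848
m = 848 > 0,  v_rel·d = 95 > 0  ⇒  inside

inside=yes margin=848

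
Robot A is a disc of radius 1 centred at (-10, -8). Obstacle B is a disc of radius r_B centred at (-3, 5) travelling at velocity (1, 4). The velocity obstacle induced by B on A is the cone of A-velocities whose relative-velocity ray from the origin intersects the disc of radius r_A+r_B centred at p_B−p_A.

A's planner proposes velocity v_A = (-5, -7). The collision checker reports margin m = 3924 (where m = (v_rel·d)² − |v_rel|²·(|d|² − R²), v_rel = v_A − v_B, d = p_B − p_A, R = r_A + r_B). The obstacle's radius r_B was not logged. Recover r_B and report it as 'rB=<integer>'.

m = 3924
d = (7, 13);  v_rel = (-6, -11),  |v_rel|² = 157
v_rel×d = (-6)·(13) − (-11)·(7) = -1
since m = R²·157 − (-1)²:  R² = (1 + 3924) / 157 = 25
R = √25 = 5  ⇒  r_B = 5 − 1 = 4

rB=4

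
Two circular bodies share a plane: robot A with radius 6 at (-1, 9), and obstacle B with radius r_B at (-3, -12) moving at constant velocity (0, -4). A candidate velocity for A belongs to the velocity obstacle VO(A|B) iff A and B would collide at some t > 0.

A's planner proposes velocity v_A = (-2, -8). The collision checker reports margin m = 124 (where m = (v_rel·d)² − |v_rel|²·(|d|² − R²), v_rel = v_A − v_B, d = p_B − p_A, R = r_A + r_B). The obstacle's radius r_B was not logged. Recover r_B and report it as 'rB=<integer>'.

m = 124
d = (-2, -21);  v_rel = (-2, -4),  |v_rel|² = 20
v_rel×d = (-2)·(-21) − (-4)·(-2) = 34
since m = R²·20 − 34²:  R² = (1156 + 124) / 20 = 64
R = √64 = 8  ⇒  r_B = 8 − 6 = 2

rB=2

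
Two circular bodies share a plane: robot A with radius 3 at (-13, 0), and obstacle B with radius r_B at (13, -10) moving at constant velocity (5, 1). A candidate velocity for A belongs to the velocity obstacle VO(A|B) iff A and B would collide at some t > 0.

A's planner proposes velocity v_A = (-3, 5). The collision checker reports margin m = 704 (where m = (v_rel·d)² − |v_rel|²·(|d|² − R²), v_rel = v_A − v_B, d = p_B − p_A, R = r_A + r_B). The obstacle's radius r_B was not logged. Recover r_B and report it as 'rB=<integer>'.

m = 704
d = (26, -10);  v_rel = (-8, 4),  |v_rel|² = 80
v_rel×d = (-8)·(-10) − (4)·(26) = -24
since m = R²·80 − (-24)²:  R² = (576 + 704) / 80 = 16
R = √16 = 4  ⇒  r_B = 4 − 3 = 1

rB=1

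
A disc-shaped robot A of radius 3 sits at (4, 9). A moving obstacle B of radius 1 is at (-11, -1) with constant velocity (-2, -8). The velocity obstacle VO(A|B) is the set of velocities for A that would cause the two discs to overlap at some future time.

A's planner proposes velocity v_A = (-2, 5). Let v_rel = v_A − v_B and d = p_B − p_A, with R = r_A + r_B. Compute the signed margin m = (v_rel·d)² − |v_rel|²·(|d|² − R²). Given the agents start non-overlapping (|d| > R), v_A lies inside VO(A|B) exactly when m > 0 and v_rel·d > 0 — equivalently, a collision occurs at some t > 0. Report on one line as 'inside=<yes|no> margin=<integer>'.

d = (-15, -10),  |d|² = 325;  R = 3+1 = 4,  c = 325−4² = 309
v_rel = (0, 13),  |v_rel|² = 169;  v_rel·d = (0)·(-15) + (13)·(-10) = -130
169·t² + 260·t + 309 = 0  ⇒  m = (-130)² − 169·309 = -35321
m = -35321 < 0,  v_rel·d = -130 < 0  ⇒  outside

inside=no margin=-35321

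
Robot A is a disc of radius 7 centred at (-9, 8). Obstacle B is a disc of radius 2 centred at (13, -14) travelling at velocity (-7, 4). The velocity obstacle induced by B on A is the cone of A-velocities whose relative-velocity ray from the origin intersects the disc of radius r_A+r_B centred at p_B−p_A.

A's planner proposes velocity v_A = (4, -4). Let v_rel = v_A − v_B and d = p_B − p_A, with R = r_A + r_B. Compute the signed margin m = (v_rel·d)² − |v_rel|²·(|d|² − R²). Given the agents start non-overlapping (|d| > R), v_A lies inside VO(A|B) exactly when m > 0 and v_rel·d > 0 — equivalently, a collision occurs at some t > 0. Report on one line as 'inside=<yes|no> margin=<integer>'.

d = (22, -22),  |d|² = 968;  R = 7+2 = 9,  c = 968−9² = 887
v_rel = (11, -8),  |v_rel|² = 185;  v_rel·d = (11)·(22) + (-8)·(-22) = 418
185·t² − 836·t + 887 = 0  ⇒  m = 418² − 185·887 = 10629
m = 10629 > 0,  v_rel·d = 418 > 0  ⇒  inside

inside=yes margin=10629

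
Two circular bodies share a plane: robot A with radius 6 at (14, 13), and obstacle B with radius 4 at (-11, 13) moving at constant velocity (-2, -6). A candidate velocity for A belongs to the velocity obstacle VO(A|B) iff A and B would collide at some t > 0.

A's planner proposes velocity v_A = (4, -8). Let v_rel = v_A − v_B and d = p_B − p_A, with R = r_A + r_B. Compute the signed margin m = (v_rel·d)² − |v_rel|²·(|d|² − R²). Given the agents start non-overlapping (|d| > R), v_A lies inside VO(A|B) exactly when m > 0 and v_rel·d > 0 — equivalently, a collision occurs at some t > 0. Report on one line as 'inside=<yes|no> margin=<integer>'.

d = (-25, 0),  |d|² = 625;  R = 6+4 = 10,  c = 625−10² = 525
v_rel = (6, -2),  |v_rel|² = 40;  v_rel·d = (6)·(-25) + (-2)·(0) = -150
40·t² + 300·t + 525 = 0  ⇒  m = (-150)² − 40·525 = 1500
m = 1500 > 0,  v_rel·d = -150 < 0  ⇒  outside

inside=no margin=1500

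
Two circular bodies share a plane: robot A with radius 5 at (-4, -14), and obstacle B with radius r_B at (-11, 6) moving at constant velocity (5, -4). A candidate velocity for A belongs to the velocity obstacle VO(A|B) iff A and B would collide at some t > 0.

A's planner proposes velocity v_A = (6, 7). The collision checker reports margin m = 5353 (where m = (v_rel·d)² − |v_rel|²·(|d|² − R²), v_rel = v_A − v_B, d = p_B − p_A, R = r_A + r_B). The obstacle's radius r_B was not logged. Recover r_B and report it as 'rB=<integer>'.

m = 5353
d = (-7, 20);  v_rel = (1, 11),  |v_rel|² = 122
v_rel×d = (1)·(20) − (11)·(-7) = 97
since m = R²·122 − 97²:  R² = (9409 + 5353) / 122 = 121
R = √121 = 11  ⇒  r_B = 11 − 5 = 6

rB=6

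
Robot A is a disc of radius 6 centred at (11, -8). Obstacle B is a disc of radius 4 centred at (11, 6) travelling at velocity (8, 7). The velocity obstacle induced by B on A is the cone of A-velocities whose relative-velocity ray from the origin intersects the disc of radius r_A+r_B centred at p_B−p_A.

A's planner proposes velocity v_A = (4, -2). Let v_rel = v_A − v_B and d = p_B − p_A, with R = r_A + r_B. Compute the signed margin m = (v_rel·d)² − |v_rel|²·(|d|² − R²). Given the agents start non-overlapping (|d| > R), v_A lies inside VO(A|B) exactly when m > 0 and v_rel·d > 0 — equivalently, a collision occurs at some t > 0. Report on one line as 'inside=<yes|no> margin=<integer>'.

d = (0, 14),  |d|² = 196;  R = 6+4 = 10,  c = 196−10² = 96
v_rel = (-4, -9),  |v_rel|² = 97;  v_rel·d = (-4)·(0) + (-9)·(14) = -126
97·t² + 252·t + 96 = 0  ⇒  m = (-126)² − 97·96 = 6564
m = 6564 > 0,  v_rel·d = -126 < 0  ⇒  outside

inside=no margin=6564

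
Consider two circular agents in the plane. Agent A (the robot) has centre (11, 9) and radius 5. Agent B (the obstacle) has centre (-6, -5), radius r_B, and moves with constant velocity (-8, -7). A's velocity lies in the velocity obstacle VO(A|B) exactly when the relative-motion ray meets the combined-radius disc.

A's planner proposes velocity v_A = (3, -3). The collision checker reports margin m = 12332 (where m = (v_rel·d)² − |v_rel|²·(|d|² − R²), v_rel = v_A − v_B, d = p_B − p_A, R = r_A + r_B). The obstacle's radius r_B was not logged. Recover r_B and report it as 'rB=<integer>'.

m = 12332
d = (-17, -14);  v_rel = (11, 4),  |v_rel|² = 137
v_rel×d = (11)·(-14) − (4)·(-17) = -86
since m = R²·137 − (-86)²:  R² = (7396 + 12332) / 137 = 144
R = √144 = 12  ⇒  r_B = 12 − 5 = 7

rB=7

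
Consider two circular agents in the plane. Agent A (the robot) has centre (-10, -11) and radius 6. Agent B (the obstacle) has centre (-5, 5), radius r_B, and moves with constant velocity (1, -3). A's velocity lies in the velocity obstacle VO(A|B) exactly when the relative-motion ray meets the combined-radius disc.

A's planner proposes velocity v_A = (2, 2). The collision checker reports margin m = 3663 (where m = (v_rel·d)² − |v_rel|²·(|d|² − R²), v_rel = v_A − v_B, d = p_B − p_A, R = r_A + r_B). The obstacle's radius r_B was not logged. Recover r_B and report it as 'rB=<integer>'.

m = 3663
d = (5, 16);  v_rel = (1, 5),  |v_rel|² = 26
v_rel×d = (1)·(16) − (5)·(5) = -9
since m = R²·26 − (-9)²:  R² = (81 + 3663) / 26 = 144
R = √144 = 12  ⇒  r_B = 12 − 6 = 6

rB=6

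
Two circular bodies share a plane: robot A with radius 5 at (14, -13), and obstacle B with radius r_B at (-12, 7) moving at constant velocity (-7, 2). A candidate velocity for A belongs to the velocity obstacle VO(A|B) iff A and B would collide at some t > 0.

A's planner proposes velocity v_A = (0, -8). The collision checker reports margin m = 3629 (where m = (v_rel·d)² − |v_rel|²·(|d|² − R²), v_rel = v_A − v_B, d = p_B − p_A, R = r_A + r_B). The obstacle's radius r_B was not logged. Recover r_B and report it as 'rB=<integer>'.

m = 3629
d = (-26, 20);  v_rel = (7, -10),  |v_rel|² = 149
v_rel×d = (7)·(20) − (-10)·(-26) = -120
since m = R²·149 − (-120)²:  R² = (14400 + 3629) / 149 = 121
R = √121 = 11  ⇒  r_B = 11 − 5 = 6

rB=6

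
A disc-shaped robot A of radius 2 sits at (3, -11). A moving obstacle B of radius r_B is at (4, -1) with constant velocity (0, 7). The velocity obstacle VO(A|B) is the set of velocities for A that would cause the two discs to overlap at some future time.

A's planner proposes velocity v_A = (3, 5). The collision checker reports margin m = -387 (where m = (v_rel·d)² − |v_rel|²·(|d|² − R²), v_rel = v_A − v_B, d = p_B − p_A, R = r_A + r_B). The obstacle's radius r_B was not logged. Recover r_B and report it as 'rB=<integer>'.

m = -387
d = (1, 10);  v_rel = (3, -2),  |v_rel|² = 13
v_rel×d = (3)·(10) − (-2)·(1) = 32
since m = R²·13 − 32²:  R² = (1024 + -387) / 13 = 49
R = √49 = 7  ⇒  r_B = 7 − 2 = 5

rB=5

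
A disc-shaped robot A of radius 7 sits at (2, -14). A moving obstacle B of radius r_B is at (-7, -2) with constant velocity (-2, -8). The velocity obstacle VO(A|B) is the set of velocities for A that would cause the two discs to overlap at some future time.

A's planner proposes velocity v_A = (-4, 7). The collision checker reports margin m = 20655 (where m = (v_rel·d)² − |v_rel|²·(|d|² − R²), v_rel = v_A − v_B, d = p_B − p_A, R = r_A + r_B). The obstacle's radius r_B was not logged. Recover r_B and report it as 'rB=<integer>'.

m = 20655
d = (-9, 12);  v_rel = (-2, 15),  |v_rel|² = 229
v_rel×d = (-2)·(12) − (15)·(-9) = 111
since m = R²·229 − 111²:  R² = (12321 + 20655) / 229 = 144
R = √144 = 12  ⇒  r_B = 12 − 7 = 5

rB=5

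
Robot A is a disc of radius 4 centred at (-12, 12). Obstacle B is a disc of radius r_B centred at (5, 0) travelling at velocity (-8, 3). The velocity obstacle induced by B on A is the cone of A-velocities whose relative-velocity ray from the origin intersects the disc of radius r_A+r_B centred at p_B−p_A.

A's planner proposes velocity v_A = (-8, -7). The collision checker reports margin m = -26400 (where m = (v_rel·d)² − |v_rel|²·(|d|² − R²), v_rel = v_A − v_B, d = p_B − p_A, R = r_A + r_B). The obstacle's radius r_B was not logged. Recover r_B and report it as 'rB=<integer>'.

m = -26400
d = (17, -12);  v_rel = (0, -10),  |v_rel|² = 100
v_rel×d = (0)·(-12) − (-10)·(17) = 170
since m = R²·100 − 170²:  R² = (28900 + -26400) / 100 = 25
R = √25 = 5  ⇒  r_B = 5 − 4 = 1

rB=1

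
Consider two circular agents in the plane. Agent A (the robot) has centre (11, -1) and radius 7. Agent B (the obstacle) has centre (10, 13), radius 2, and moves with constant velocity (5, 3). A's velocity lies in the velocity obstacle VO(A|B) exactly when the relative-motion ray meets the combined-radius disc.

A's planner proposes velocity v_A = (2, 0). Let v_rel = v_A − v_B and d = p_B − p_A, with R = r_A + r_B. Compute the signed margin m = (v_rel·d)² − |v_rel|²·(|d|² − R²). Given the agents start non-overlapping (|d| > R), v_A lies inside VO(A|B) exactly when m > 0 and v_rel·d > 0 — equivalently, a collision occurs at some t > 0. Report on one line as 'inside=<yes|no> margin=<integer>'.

d = (-1, 14),  |d|² = 197;  R = 7+2 = 9,  c = 197−9² = 116
v_rel = (-3, -3),  |v_rel|² = 18;  v_rel·d = (-3)·(-1) + (-3)·(14) = -39
18·t² + 78·t + 116 = 0  ⇒  m = (-39)² − 18·116 = -567
m = -567 < 0,  v_rel·d = -39 < 0  ⇒  outside

inside=no margin=-567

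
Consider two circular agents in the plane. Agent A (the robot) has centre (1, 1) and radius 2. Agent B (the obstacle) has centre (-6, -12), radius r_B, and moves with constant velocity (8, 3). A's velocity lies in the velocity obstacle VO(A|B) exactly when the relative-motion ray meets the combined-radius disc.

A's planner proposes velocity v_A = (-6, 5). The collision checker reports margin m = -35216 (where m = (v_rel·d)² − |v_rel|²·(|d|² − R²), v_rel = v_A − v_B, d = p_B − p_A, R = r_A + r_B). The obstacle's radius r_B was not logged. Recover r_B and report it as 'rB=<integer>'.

m = -35216
d = (-7, -13);  v_rel = (-14, 2),  |v_rel|² = 200
v_rel×d = (-14)·(-13) − (2)·(-7) = 196
since m = R²·200 − 196²:  R² = (38416 + -35216) / 200 = 16
R = √16 = 4  ⇒  r_B = 4 − 2 = 2

rB=2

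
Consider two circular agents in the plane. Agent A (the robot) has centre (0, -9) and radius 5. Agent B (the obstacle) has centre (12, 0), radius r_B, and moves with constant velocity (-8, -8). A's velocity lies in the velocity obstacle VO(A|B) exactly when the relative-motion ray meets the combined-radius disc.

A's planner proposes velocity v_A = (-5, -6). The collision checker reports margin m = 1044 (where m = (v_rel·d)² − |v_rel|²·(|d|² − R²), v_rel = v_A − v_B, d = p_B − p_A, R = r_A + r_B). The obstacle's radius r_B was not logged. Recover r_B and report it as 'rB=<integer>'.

m = 1044
d = (12, 9);  v_rel = (3, 2),  |v_rel|² = 13
v_rel×d = (3)·(9) − (2)·(12) = 3
since m = R²·13 − 3²:  R² = (9 + 1044) / 13 = 81
R = √81 = 9  ⇒  r_B = 9 − 5 = 4

rB=4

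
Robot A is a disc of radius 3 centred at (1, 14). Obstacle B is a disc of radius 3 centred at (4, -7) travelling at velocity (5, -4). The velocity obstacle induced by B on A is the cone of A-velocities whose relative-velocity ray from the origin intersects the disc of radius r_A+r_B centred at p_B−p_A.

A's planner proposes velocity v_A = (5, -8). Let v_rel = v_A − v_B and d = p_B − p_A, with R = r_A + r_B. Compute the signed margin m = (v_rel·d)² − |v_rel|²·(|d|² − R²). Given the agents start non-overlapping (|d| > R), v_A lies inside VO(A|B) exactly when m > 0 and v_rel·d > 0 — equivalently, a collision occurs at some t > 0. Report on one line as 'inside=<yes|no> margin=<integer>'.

d = (3, -21),  |d|² = 450;  R = 3+3 = 6,  c = 450−6² = 414
v_rel = (0, -4),  |v_rel|² = 16;  v_rel·d = (0)·(3) + (-4)·(-21) = 84
16·t² − 168·t + 414 = 0  ⇒  m = 84² − 16·414 = 432
m = 432 > 0,  v_rel·d = 84 > 0  ⇒  inside

inside=yes margin=432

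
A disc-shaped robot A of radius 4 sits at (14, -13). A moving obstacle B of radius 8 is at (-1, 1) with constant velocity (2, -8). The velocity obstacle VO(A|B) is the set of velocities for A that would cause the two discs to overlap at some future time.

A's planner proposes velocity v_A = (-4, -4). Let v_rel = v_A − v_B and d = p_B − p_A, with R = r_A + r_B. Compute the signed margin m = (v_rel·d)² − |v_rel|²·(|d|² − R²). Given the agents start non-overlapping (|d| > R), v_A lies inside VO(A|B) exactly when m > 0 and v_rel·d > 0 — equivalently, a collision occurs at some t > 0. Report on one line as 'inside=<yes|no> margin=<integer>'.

d = (-15, 14),  |d|² = 421;  R = 4+8 = 12,  c = 421−12² = 277
v_rel = (-6, 4),  |v_rel|² = 52;  v_rel·d = (-6)·(-15) + (4)·(14) = 146
52·t² − 292·t + 277 = 0  ⇒  m = 146² − 52·277 = 6912
m = 6912 > 0,  v_rel·d = 146 > 0  ⇒  inside

inside=yes margin=6912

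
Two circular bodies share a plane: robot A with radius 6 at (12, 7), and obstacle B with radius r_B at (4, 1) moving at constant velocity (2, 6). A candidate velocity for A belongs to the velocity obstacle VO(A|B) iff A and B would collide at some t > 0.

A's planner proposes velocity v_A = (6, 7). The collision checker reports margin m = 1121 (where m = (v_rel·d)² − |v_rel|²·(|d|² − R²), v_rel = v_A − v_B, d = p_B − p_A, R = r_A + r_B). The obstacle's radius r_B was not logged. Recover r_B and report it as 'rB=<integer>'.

m = 1121
d = (-8, -6);  v_rel = (4, 1),  |v_rel|² = 17
v_rel×d = (4)·(-6) − (1)·(-8) = -16
since m = R²·17 − (-16)²:  R² = (256 + 1121) / 17 = 81
R = √81 = 9  ⇒  r_B = 9 − 6 = 3

rB=3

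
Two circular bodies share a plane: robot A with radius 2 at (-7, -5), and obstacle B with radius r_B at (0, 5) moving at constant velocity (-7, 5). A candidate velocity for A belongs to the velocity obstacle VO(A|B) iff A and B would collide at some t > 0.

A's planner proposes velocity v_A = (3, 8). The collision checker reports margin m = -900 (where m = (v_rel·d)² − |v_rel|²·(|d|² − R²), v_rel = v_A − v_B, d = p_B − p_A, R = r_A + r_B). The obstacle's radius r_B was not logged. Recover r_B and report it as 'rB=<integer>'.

m = -900
d = (7, 10);  v_rel = (10, 3),  |v_rel|² = 109
v_rel×d = (10)·(10) − (3)·(7) = 79
since m = R²·109 − 79²:  R² = (6241 + -900) / 109 = 49
R = √49 = 7  ⇒  r_B = 7 − 2 = 5

rB=5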